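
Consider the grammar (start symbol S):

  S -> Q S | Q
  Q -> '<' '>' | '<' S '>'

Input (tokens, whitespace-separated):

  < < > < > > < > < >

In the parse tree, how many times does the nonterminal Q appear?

[S [Q < [S [Q < >] [S [Q < >]]] >] [S [Q < >] [S [Q < >]]]]

5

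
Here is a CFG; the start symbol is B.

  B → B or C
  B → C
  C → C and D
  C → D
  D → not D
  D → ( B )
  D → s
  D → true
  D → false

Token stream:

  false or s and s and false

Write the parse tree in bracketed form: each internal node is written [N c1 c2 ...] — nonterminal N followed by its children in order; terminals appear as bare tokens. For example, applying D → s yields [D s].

[B [B [C [D false]]] or [C [C [C [D s]] and [D s]] and [D false]]]

B
B or C
C or C
D or C
false or C
false or C and D
false or C and D and D
false or D and D and D
false or s and D and D
false or s and s and D
false or s and s and false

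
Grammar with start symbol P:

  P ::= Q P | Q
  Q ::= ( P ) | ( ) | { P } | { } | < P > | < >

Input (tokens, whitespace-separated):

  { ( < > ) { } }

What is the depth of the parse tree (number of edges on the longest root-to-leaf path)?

[P [Q { [P [Q ( [P [Q < >]] )] [P [Q { }]]] }]]

6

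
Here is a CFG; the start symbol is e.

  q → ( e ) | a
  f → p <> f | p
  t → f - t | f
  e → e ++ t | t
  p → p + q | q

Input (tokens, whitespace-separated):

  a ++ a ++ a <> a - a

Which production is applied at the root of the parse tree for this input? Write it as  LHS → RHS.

[e [e [e [t [f [p [q a]]]]] ++ [t [f [p [q a]]]]] ++ [t [f [p [q a]] <> [f [p [q a]]]] - [t [f [p [q a]]]]]]

e → e ++ t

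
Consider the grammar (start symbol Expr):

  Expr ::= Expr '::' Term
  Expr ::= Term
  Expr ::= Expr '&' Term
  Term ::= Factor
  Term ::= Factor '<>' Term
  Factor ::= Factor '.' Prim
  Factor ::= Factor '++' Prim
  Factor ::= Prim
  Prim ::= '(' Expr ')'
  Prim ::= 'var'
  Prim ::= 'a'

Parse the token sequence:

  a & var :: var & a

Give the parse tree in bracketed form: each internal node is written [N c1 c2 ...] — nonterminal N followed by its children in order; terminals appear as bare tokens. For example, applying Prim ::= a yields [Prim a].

Expr
Expr & Term
Expr :: Term & Term
Expr & Term :: Term & Term
Term & Term :: Term & Term
Factor & Term :: Term & Term
Prim & Term :: Term & Term
a & Term :: Term & Term
a & Factor :: Term & Term
a & Prim :: Term & Term
a & var :: Term & Term
a & var :: Factor & Term
a & var :: Prim & Term
a & var :: var & Term
a & var :: var & Factor
a & var :: var & Prim
a & var :: var & a

[Expr [Expr [Expr [Expr [Term [Factor [Prim a]]]] & [Term [Factor [Prim var]]]] :: [Term [Factor [Prim var]]]] & [Term [Factor [Prim a]]]]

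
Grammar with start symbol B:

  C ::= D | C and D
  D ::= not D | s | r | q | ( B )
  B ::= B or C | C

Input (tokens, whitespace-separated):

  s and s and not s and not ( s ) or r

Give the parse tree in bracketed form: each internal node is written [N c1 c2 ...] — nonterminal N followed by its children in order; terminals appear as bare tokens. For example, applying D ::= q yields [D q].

B
B or C
C or C
C and D or C
C and D and D or C
C and D and D and D or C
D and D and D and D or C
s and D and D and D or C
s and s and D and D or C
s and s and not D and D or C
s and s and not s and D or C
s and s and not s and not D or C
s and s and not s and not ( B ) or C
s and s and not s and not ( C ) or C
s and s and not s and not ( D ) or C
s and s and not s and not ( s ) or C
s and s and not s and not ( s ) or D
s and s and not s and not ( s ) or r

[B [B [C [C [C [C [D s]] and [D s]] and [D not [D s]]] and [D not [D ( [B [C [D s]]] )]]]] or [C [D r]]]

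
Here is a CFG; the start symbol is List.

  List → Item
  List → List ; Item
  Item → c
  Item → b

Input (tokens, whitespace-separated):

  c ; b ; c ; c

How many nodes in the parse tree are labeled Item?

4

[List [List [List [List [Item c]] ; [Item b]] ; [Item c]] ; [Item c]]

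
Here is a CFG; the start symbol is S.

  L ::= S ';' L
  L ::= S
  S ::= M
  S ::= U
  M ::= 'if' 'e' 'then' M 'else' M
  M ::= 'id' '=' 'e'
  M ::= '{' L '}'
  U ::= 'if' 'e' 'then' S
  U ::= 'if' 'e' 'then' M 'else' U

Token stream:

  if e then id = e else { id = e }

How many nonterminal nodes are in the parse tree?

[S [M if e then [M id = e] else [M { [L [S [M id = e]]] }]]]

7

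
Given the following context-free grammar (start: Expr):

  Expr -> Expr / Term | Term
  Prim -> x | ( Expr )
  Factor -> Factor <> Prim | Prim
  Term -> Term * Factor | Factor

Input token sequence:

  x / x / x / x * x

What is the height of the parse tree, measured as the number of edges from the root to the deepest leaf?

[Expr [Expr [Expr [Expr [Term [Factor [Prim x]]]] / [Term [Factor [Prim x]]]] / [Term [Factor [Prim x]]]] / [Term [Term [Factor [Prim x]]] * [Factor [Prim x]]]]

7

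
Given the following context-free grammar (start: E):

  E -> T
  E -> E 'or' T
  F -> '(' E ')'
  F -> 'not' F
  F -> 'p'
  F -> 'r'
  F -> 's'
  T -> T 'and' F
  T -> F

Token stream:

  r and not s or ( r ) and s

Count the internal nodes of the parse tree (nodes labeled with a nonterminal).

[E [E [T [T [F r]] and [F not [F s]]]] or [T [T [F ( [E [T [F r]]] )]] and [F s]]]

14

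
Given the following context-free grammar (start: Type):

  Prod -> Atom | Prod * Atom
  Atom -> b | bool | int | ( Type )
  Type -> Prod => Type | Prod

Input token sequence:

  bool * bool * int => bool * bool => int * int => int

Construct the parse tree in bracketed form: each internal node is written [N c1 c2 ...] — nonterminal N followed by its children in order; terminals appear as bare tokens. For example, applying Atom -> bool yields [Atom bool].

[Type [Prod [Prod [Prod [Atom bool]] * [Atom bool]] * [Atom int]] => [Type [Prod [Prod [Atom bool]] * [Atom bool]] => [Type [Prod [Prod [Atom int]] * [Atom int]] => [Type [Prod [Atom int]]]]]]

Type
Prod => Type
Prod * Atom => Type
Prod * Atom * Atom => Type
Atom * Atom * Atom => Type
bool * Atom * Atom => Type
bool * bool * Atom => Type
bool * bool * int => Type
bool * bool * int => Prod => Type
bool * bool * int => Prod * Atom => Type
bool * bool * int => Atom * Atom => Type
bool * bool * int => bool * Atom => Type
bool * bool * int => bool * bool => Type
bool * bool * int => bool * bool => Prod => Type
bool * bool * int => bool * bool => Prod * Atom => Type
bool * bool * int => bool * bool => Atom * Atom => Type
bool * bool * int => bool * bool => int * Atom => Type
bool * bool * int => bool * bool => int * int => Type
bool * bool * int => bool * bool => int * int => Prod
bool * bool * int => bool * bool => int * int => Atom
bool * bool * int => bool * bool => int * int => int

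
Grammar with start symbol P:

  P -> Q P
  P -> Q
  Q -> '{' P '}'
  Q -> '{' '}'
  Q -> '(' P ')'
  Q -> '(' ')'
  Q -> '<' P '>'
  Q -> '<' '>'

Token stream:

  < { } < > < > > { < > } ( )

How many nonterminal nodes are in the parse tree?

14

[P [Q < [P [Q { }] [P [Q < >] [P [Q < >]]]] >] [P [Q { [P [Q < >]] }] [P [Q ( )]]]]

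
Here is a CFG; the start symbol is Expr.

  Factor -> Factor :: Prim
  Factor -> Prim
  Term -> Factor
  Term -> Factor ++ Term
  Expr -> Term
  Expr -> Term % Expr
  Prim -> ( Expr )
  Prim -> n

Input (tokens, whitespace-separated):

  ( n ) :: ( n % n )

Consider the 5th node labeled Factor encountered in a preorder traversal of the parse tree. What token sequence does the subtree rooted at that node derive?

n

[Expr [Term [Factor [Factor [Prim ( [Expr [Term [Factor [Prim n]]]] )]] :: [Prim ( [Expr [Term [Factor [Prim n]]] % [Expr [Term [Factor [Prim n]]]]] )]]]]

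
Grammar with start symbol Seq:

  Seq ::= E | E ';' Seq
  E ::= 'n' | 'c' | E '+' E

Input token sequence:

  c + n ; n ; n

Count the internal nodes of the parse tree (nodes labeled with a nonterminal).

[Seq [E [E c] + [E n]] ; [Seq [E n] ; [Seq [E n]]]]

8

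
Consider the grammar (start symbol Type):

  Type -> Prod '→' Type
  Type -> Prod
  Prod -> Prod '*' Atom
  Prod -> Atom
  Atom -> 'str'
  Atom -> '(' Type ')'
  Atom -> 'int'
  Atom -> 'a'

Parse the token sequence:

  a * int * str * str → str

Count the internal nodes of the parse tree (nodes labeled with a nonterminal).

[Type [Prod [Prod [Prod [Prod [Atom a]] * [Atom int]] * [Atom str]] * [Atom str]] → [Type [Prod [Atom str]]]]

12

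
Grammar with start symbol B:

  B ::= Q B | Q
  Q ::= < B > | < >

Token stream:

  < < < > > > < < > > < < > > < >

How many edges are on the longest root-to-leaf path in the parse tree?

[B [Q < [B [Q < [B [Q < >]] >]] >] [B [Q < [B [Q < >]] >] [B [Q < [B [Q < >]] >] [B [Q < >]]]]]

6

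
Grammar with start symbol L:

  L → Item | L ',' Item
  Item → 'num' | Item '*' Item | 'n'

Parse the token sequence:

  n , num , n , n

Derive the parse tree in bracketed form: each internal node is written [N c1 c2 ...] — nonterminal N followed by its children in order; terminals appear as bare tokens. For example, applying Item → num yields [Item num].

L
L , Item
L , Item , Item
L , Item , Item , Item
Item , Item , Item , Item
n , Item , Item , Item
n , num , Item , Item
n , num , n , Item
n , num , n , n

[L [L [L [L [Item n]] , [Item num]] , [Item n]] , [Item n]]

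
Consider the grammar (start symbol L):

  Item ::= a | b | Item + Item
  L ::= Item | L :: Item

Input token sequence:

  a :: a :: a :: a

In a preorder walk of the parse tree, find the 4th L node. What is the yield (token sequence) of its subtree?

[L [L [L [L [Item a]] :: [Item a]] :: [Item a]] :: [Item a]]

a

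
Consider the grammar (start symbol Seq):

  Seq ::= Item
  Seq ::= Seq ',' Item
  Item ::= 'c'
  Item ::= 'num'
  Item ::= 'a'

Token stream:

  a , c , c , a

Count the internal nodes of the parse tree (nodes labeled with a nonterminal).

[Seq [Seq [Seq [Seq [Item a]] , [Item c]] , [Item c]] , [Item a]]

8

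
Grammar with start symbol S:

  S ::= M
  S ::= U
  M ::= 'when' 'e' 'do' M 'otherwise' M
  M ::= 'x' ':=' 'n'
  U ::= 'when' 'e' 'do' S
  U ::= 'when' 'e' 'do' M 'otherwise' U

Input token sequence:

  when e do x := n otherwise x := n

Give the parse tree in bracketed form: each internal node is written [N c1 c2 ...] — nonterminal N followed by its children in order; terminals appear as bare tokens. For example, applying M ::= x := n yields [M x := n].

S
M
when e do M otherwise M
when e do x := n otherwise M
when e do x := n otherwise x := n

[S [M when e do [M x := n] otherwise [M x := n]]]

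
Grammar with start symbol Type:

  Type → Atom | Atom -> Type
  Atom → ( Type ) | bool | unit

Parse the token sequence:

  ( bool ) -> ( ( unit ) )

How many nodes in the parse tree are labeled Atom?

5

[Type [Atom ( [Type [Atom bool]] )] -> [Type [Atom ( [Type [Atom ( [Type [Atom unit]] )]] )]]]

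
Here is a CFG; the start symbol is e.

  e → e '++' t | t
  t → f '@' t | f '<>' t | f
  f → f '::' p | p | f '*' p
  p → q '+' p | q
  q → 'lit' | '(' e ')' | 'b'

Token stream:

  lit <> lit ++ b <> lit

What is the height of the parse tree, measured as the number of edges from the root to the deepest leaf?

7

[e [e [t [f [p [q lit]]] <> [t [f [p [q lit]]]]]] ++ [t [f [p [q b]]] <> [t [f [p [q lit]]]]]]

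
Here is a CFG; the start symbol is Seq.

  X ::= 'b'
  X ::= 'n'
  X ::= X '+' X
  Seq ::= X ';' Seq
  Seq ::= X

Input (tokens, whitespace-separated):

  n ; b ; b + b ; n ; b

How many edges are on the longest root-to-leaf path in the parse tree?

[Seq [X n] ; [Seq [X b] ; [Seq [X [X b] + [X b]] ; [Seq [X n] ; [Seq [X b]]]]]]

6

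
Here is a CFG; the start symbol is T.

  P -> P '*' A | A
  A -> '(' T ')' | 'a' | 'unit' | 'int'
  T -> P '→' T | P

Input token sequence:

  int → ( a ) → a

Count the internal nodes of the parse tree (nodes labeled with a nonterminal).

12

[T [P [A int]] → [T [P [A ( [T [P [A a]]] )]] → [T [P [A a]]]]]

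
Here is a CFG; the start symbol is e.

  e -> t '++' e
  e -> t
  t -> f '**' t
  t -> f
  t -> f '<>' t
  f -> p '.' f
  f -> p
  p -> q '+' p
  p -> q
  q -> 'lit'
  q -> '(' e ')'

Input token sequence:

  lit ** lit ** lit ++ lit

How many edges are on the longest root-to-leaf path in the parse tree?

7

[e [t [f [p [q lit]]] ** [t [f [p [q lit]]] ** [t [f [p [q lit]]]]]] ++ [e [t [f [p [q lit]]]]]]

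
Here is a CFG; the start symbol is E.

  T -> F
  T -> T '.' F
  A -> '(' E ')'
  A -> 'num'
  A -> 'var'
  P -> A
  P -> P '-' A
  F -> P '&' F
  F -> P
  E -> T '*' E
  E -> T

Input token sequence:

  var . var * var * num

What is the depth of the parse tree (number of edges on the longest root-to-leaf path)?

[E [T [T [F [P [A var]]]] . [F [P [A var]]]] * [E [T [F [P [A var]]]] * [E [T [F [P [A num]]]]]]]

7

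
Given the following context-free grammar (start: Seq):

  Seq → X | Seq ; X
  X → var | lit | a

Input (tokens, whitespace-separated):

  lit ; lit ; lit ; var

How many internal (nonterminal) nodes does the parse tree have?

[Seq [Seq [Seq [Seq [X lit]] ; [X lit]] ; [X lit]] ; [X var]]

8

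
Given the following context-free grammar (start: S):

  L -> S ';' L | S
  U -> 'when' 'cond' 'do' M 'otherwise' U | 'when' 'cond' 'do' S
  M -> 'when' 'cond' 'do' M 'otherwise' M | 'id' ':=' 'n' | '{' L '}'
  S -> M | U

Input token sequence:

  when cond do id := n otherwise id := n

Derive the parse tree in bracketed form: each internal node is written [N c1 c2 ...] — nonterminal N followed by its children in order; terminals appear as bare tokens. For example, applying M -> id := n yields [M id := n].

S
M
when cond do M otherwise M
when cond do id := n otherwise M
when cond do id := n otherwise id := n

[S [M when cond do [M id := n] otherwise [M id := n]]]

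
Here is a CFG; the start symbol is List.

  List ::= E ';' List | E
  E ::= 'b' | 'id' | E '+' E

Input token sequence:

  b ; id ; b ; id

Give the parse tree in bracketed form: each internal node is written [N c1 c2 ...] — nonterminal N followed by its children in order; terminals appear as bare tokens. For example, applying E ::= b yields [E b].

List
E ; List
b ; List
b ; E ; List
b ; id ; List
b ; id ; E ; List
b ; id ; b ; List
b ; id ; b ; E
b ; id ; b ; id

[List [E b] ; [List [E id] ; [List [E b] ; [List [E id]]]]]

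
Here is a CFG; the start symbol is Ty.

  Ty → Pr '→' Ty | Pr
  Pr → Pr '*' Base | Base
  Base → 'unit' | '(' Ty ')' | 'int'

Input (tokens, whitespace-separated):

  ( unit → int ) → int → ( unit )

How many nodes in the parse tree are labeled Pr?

6

[Ty [Pr [Base ( [Ty [Pr [Base unit]] → [Ty [Pr [Base int]]]] )]] → [Ty [Pr [Base int]] → [Ty [Pr [Base ( [Ty [Pr [Base unit]]] )]]]]]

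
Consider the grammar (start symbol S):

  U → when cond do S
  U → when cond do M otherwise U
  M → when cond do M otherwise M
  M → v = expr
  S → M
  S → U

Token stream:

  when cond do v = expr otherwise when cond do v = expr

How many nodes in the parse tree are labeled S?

[S [U when cond do [M v = expr] otherwise [U when cond do [S [M v = expr]]]]]

2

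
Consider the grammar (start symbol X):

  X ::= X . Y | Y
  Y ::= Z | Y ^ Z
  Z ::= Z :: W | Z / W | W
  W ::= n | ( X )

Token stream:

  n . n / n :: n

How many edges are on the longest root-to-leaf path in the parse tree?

[X [X [Y [Z [W n]]]] . [Y [Z [Z [Z [W n]] / [W n]] :: [W n]]]]

6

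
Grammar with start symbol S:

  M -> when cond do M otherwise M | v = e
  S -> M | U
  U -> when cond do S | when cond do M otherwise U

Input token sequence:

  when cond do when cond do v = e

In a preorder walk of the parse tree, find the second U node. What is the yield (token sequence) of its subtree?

[S [U when cond do [S [U when cond do [S [M v = e]]]]]]

when cond do v = e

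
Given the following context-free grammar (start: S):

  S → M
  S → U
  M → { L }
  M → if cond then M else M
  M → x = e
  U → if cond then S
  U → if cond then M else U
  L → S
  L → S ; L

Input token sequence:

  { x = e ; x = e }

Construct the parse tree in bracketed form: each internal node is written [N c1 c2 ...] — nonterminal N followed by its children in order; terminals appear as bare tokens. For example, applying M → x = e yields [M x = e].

S
M
{ L }
{ S ; L }
{ M ; L }
{ x = e ; L }
{ x = e ; S }
{ x = e ; M }
{ x = e ; x = e }

[S [M { [L [S [M x = e]] ; [L [S [M x = e]]]] }]]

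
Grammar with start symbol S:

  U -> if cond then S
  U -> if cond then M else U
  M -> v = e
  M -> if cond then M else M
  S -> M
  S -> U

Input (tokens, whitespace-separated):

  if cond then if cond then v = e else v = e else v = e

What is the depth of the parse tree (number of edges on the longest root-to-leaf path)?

[S [M if cond then [M if cond then [M v = e] else [M v = e]] else [M v = e]]]

4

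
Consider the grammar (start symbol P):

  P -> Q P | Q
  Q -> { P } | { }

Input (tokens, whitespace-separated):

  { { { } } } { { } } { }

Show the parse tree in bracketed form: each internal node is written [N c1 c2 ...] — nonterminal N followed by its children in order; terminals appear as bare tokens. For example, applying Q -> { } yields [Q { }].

[P [Q { [P [Q { [P [Q { }]] }]] }] [P [Q { [P [Q { }]] }] [P [Q { }]]]]

P
Q P
{ P } P
{ Q } P
{ { P } } P
{ { Q } } P
{ { { } } } P
{ { { } } } Q P
{ { { } } } { P } P
{ { { } } } { Q } P
{ { { } } } { { } } P
{ { { } } } { { } } Q
{ { { } } } { { } } { }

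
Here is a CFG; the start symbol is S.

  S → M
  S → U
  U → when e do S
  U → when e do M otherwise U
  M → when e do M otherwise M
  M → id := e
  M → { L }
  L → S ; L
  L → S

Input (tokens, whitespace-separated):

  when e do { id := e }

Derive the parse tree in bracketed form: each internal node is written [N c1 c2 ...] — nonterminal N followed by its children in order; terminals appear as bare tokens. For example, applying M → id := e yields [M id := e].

[S [U when e do [S [M { [L [S [M id := e]]] }]]]]

S
U
when e do S
when e do M
when e do { L }
when e do { S }
when e do { M }
when e do { id := e }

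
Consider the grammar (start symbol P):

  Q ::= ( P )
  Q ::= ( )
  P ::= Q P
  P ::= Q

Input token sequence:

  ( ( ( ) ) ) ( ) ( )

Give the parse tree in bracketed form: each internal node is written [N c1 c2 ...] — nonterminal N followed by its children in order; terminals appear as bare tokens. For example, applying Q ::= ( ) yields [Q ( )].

P
Q P
( P ) P
( Q ) P
( ( P ) ) P
( ( Q ) ) P
( ( ( ) ) ) P
( ( ( ) ) ) Q P
( ( ( ) ) ) ( ) P
( ( ( ) ) ) ( ) Q
( ( ( ) ) ) ( ) ( )

[P [Q ( [P [Q ( [P [Q ( )]] )]] )] [P [Q ( )] [P [Q ( )]]]]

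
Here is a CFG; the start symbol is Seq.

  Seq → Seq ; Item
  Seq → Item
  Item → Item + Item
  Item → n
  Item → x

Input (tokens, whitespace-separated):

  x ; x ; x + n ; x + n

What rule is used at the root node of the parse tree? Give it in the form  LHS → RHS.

[Seq [Seq [Seq [Seq [Item x]] ; [Item x]] ; [Item [Item x] + [Item n]]] ; [Item [Item x] + [Item n]]]

Seq → Seq ; Item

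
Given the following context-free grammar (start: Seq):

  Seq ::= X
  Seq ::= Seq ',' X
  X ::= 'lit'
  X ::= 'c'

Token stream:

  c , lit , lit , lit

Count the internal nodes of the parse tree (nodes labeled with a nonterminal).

8

[Seq [Seq [Seq [Seq [X c]] , [X lit]] , [X lit]] , [X lit]]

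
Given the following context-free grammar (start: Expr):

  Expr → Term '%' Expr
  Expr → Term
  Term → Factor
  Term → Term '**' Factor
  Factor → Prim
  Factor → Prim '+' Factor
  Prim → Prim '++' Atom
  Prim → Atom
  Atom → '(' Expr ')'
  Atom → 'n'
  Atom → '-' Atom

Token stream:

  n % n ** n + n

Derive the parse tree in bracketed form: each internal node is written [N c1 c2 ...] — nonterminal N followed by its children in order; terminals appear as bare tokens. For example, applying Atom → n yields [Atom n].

[Expr [Term [Factor [Prim [Atom n]]]] % [Expr [Term [Term [Factor [Prim [Atom n]]]] ** [Factor [Prim [Atom n]] + [Factor [Prim [Atom n]]]]]]]

Expr
Term % Expr
Factor % Expr
Prim % Expr
Atom % Expr
n % Expr
n % Term
n % Term ** Factor
n % Factor ** Factor
n % Prim ** Factor
n % Atom ** Factor
n % n ** Factor
n % n ** Prim + Factor
n % n ** Atom + Factor
n % n ** n + Factor
n % n ** n + Prim
n % n ** n + Atom
n % n ** n + n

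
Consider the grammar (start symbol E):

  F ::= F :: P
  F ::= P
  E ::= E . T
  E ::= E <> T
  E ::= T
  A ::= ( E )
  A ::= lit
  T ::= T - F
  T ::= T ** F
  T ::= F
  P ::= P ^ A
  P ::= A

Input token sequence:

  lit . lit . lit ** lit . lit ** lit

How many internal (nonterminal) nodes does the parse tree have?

[E [E [E [E [T [F [P [A lit]]]]] . [T [F [P [A lit]]]]] . [T [T [F [P [A lit]]]] ** [F [P [A lit]]]]] . [T [T [F [P [A lit]]]] ** [F [P [A lit]]]]]

28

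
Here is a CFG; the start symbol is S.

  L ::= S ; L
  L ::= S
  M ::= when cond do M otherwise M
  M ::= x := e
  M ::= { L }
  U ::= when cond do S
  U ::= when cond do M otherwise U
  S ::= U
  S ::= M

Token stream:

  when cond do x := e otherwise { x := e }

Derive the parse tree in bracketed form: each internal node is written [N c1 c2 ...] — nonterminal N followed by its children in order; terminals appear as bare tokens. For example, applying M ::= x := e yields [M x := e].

[S [M when cond do [M x := e] otherwise [M { [L [S [M x := e]]] }]]]

S
M
when cond do M otherwise M
when cond do x := e otherwise M
when cond do x := e otherwise { L }
when cond do x := e otherwise { S }
when cond do x := e otherwise { M }
when cond do x := e otherwise { x := e }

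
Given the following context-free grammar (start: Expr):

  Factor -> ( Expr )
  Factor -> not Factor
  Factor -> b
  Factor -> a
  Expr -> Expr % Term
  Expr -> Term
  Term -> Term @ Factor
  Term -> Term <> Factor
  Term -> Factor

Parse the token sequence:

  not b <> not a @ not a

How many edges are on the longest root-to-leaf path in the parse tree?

[Expr [Term [Term [Term [Factor not [Factor b]]] <> [Factor not [Factor a]]] @ [Factor not [Factor a]]]]

6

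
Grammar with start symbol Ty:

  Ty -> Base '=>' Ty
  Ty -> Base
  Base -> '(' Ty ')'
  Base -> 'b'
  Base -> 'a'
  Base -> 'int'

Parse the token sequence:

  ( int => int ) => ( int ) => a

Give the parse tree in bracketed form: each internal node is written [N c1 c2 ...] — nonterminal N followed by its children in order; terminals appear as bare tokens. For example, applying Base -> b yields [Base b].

[Ty [Base ( [Ty [Base int] => [Ty [Base int]]] )] => [Ty [Base ( [Ty [Base int]] )] => [Ty [Base a]]]]

Ty
Base => Ty
( Ty ) => Ty
( Base => Ty ) => Ty
( int => Ty ) => Ty
( int => Base ) => Ty
( int => int ) => Ty
( int => int ) => Base => Ty
( int => int ) => ( Ty ) => Ty
( int => int ) => ( Base ) => Ty
( int => int ) => ( int ) => Ty
( int => int ) => ( int ) => Base
( int => int ) => ( int ) => a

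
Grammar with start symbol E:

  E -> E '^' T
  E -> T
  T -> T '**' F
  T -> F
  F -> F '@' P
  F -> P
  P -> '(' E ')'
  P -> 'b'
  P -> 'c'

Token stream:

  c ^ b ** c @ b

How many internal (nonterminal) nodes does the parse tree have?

13

[E [E [T [F [P c]]]] ^ [T [T [F [P b]]] ** [F [F [P c]] @ [P b]]]]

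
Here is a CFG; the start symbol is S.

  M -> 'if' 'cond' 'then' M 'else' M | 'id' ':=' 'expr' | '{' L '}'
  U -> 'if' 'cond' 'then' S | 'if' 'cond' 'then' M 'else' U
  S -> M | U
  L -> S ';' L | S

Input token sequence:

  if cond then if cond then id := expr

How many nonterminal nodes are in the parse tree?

6

[S [U if cond then [S [U if cond then [S [M id := expr]]]]]]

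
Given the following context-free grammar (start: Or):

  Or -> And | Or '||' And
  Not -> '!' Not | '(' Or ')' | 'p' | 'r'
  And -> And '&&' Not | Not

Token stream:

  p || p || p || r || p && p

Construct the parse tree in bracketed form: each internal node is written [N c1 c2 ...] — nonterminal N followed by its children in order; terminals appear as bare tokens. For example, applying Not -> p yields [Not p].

Or
Or || And
Or || And || And
Or || And || And || And
Or || And || And || And || And
And || And || And || And || And
Not || And || And || And || And
p || And || And || And || And
p || Not || And || And || And
p || p || And || And || And
p || p || Not || And || And
p || p || p || And || And
p || p || p || Not || And
p || p || p || r || And
p || p || p || r || And && Not
p || p || p || r || Not && Not
p || p || p || r || p && Not
p || p || p || r || p && p

[Or [Or [Or [Or [Or [And [Not p]]] || [And [Not p]]] || [And [Not p]]] || [And [Not r]]] || [And [And [Not p]] && [Not p]]]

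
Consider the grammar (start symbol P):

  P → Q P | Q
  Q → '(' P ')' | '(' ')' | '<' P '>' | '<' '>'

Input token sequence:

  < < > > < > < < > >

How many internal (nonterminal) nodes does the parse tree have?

[P [Q < [P [Q < >]] >] [P [Q < >] [P [Q < [P [Q < >]] >]]]]

10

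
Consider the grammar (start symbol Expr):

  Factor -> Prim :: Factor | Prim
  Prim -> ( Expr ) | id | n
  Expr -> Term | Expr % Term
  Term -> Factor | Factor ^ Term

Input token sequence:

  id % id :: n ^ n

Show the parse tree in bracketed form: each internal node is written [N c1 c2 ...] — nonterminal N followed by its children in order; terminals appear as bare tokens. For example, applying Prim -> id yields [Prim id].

Expr
Expr % Term
Term % Term
Factor % Term
Prim % Term
id % Term
id % Factor ^ Term
id % Prim :: Factor ^ Term
id % id :: Factor ^ Term
id % id :: Prim ^ Term
id % id :: n ^ Term
id % id :: n ^ Factor
id % id :: n ^ Prim
id % id :: n ^ n

[Expr [Expr [Term [Factor [Prim id]]]] % [Term [Factor [Prim id] :: [Factor [Prim n]]] ^ [Term [Factor [Prim n]]]]]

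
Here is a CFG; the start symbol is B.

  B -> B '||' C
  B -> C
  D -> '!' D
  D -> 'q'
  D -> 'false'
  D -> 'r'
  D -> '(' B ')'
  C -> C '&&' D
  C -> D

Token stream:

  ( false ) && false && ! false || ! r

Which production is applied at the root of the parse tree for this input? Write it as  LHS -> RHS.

[B [B [C [C [C [D ( [B [C [D false]]] )]] && [D false]] && [D ! [D false]]]] || [C [D ! [D r]]]]

B -> B '||' C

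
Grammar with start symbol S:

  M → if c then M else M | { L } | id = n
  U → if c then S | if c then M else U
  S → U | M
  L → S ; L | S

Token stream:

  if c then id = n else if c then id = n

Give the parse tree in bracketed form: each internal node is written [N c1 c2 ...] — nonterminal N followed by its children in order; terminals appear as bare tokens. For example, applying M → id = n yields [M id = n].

S
U
if c then M else U
if c then id = n else U
if c then id = n else if c then S
if c then id = n else if c then M
if c then id = n else if c then id = n

[S [U if c then [M id = n] else [U if c then [S [M id = n]]]]]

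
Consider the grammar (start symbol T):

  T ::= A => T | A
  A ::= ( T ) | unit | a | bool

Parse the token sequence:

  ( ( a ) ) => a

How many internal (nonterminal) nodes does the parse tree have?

8

[T [A ( [T [A ( [T [A a]] )]] )] => [T [A a]]]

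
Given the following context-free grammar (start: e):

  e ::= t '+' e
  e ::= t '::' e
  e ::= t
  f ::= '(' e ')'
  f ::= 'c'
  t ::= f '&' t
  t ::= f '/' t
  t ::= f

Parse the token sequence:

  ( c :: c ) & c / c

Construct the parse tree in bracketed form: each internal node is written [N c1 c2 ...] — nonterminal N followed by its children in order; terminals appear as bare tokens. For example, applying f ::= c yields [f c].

[e [t [f ( [e [t [f c]] :: [e [t [f c]]]] )] & [t [f c] / [t [f c]]]]]

e
t
f & t
( e ) & t
( t :: e ) & t
( f :: e ) & t
( c :: e ) & t
( c :: t ) & t
( c :: f ) & t
( c :: c ) & t
( c :: c ) & f / t
( c :: c ) & c / t
( c :: c ) & c / f
( c :: c ) & c / c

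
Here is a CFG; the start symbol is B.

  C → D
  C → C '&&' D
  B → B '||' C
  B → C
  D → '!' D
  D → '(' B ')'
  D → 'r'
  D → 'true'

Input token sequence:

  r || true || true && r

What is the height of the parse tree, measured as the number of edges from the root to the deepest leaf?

5

[B [B [B [C [D r]]] || [C [D true]]] || [C [C [D true]] && [D r]]]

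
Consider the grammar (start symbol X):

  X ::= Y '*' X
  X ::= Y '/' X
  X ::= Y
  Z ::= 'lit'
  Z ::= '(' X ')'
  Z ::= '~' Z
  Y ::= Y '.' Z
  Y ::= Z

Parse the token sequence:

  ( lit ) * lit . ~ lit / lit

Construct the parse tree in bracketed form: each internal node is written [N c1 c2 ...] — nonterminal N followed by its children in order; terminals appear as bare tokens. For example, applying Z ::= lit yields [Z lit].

[X [Y [Z ( [X [Y [Z lit]]] )]] * [X [Y [Y [Z lit]] . [Z ~ [Z lit]]] / [X [Y [Z lit]]]]]

X
Y * X
Z * X
( X ) * X
( Y ) * X
( Z ) * X
( lit ) * X
( lit ) * Y / X
( lit ) * Y . Z / X
( lit ) * Z . Z / X
( lit ) * lit . Z / X
( lit ) * lit . ~ Z / X
( lit ) * lit . ~ lit / X
( lit ) * lit . ~ lit / Y
( lit ) * lit . ~ lit / Z
( lit ) * lit . ~ lit / lit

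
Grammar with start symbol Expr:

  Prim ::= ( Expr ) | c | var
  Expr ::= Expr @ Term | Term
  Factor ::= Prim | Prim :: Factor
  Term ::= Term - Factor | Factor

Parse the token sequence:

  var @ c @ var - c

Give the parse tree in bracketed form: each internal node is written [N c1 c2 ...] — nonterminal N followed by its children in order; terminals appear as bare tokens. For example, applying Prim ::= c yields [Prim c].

Expr
Expr @ Term
Expr @ Term @ Term
Term @ Term @ Term
Factor @ Term @ Term
Prim @ Term @ Term
var @ Term @ Term
var @ Factor @ Term
var @ Prim @ Term
var @ c @ Term
var @ c @ Term - Factor
var @ c @ Factor - Factor
var @ c @ Prim - Factor
var @ c @ var - Factor
var @ c @ var - Prim
var @ c @ var - c

[Expr [Expr [Expr [Term [Factor [Prim var]]]] @ [Term [Factor [Prim c]]]] @ [Term [Term [Factor [Prim var]]] - [Factor [Prim c]]]]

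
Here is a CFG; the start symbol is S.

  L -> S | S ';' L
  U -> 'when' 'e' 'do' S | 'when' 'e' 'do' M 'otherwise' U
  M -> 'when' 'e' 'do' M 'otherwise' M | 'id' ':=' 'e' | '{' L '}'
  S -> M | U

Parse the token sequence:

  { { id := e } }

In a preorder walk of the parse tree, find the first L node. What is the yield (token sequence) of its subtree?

[S [M { [L [S [M { [L [S [M id := e]]] }]]] }]]

{ id := e }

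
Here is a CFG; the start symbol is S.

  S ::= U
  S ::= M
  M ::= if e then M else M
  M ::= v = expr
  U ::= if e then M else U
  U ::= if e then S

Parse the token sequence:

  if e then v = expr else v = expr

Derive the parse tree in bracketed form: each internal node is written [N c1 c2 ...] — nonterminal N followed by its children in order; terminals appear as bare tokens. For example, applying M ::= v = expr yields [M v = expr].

[S [M if e then [M v = expr] else [M v = expr]]]

S
M
if e then M else M
if e then v = expr else M
if e then v = expr else v = expr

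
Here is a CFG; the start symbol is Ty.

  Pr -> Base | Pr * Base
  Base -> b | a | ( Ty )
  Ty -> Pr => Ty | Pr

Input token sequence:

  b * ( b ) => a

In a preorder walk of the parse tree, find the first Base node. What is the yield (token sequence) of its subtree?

b

[Ty [Pr [Pr [Base b]] * [Base ( [Ty [Pr [Base b]]] )]] => [Ty [Pr [Base a]]]]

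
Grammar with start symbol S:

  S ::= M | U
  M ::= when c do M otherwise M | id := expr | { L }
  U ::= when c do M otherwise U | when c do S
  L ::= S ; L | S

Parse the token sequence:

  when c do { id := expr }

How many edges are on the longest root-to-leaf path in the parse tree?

[S [U when c do [S [M { [L [S [M id := expr]]] }]]]]

7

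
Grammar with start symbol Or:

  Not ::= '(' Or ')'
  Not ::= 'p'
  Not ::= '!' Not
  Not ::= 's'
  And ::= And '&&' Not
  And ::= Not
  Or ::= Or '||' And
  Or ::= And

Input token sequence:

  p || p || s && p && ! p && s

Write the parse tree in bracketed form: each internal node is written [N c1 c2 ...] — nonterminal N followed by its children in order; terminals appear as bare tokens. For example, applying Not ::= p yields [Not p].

Or
Or || And
Or || And || And
And || And || And
Not || And || And
p || And || And
p || Not || And
p || p || And
p || p || And && Not
p || p || And && Not && Not
p || p || And && Not && Not && Not
p || p || Not && Not && Not && Not
p || p || s && Not && Not && Not
p || p || s && p && Not && Not
p || p || s && p && ! Not && Not
p || p || s && p && ! p && Not
p || p || s && p && ! p && s

[Or [Or [Or [And [Not p]]] || [And [Not p]]] || [And [And [And [And [Not s]] && [Not p]] && [Not ! [Not p]]] && [Not s]]]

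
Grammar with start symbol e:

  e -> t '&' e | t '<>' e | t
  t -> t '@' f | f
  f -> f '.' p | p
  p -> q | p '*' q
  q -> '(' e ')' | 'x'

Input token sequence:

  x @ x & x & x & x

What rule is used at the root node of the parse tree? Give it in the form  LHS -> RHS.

[e [t [t [f [p [q x]]]] @ [f [p [q x]]]] & [e [t [f [p [q x]]]] & [e [t [f [p [q x]]]] & [e [t [f [p [q x]]]]]]]]

e -> t '&' e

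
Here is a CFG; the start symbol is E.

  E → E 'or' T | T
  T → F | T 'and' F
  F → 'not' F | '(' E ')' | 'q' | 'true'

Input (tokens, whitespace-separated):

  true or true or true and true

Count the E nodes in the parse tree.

[E [E [E [T [F true]]] or [T [F true]]] or [T [T [F true]] and [F true]]]

3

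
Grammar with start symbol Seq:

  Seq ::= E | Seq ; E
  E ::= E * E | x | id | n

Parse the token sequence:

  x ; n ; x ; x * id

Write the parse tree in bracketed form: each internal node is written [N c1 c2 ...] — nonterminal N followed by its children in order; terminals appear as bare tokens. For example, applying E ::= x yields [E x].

Seq
Seq ; E
Seq ; E ; E
Seq ; E ; E ; E
E ; E ; E ; E
x ; E ; E ; E
x ; n ; E ; E
x ; n ; x ; E
x ; n ; x ; E * E
x ; n ; x ; x * E
x ; n ; x ; x * id

[Seq [Seq [Seq [Seq [E x]] ; [E n]] ; [E x]] ; [E [E x] * [E id]]]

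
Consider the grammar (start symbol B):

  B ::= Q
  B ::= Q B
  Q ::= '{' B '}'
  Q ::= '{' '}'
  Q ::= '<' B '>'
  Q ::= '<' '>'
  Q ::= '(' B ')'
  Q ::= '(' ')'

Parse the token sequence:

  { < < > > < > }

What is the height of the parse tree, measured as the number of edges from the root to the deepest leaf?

6

[B [Q { [B [Q < [B [Q < >]] >] [B [Q < >]]] }]]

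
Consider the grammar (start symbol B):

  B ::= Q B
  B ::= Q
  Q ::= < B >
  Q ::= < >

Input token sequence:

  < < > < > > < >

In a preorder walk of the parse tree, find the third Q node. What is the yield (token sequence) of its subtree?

< >

[B [Q < [B [Q < >] [B [Q < >]]] >] [B [Q < >]]]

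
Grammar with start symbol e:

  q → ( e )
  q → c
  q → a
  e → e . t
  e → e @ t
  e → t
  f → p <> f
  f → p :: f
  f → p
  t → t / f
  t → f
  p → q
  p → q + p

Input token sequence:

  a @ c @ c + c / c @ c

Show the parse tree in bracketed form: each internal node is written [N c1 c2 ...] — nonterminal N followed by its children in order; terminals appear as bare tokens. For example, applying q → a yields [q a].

[e [e [e [e [t [f [p [q a]]]]] @ [t [f [p [q c]]]]] @ [t [t [f [p [q c] + [p [q c]]]]] / [f [p [q c]]]]] @ [t [f [p [q c]]]]]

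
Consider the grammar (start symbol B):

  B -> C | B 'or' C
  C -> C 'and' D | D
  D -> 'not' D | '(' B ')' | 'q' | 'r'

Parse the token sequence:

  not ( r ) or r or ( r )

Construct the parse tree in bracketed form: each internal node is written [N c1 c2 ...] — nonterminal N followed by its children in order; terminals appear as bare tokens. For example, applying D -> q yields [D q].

[B [B [B [C [D not [D ( [B [C [D r]]] )]]]] or [C [D r]]] or [C [D ( [B [C [D r]]] )]]]

B
B or C
B or C or C
C or C or C
D or C or C
not D or C or C
not ( B ) or C or C
not ( C ) or C or C
not ( D ) or C or C
not ( r ) or C or C
not ( r ) or D or C
not ( r ) or r or C
not ( r ) or r or D
not ( r ) or r or ( B )
not ( r ) or r or ( C )
not ( r ) or r or ( D )
not ( r ) or r or ( r )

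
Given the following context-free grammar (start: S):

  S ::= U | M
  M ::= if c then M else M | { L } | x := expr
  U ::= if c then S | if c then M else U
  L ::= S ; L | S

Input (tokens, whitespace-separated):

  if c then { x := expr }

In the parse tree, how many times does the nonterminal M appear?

[S [U if c then [S [M { [L [S [M x := expr]]] }]]]]

2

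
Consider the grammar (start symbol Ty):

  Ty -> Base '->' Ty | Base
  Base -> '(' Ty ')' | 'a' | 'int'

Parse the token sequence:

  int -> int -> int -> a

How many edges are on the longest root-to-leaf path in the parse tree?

[Ty [Base int] -> [Ty [Base int] -> [Ty [Base int] -> [Ty [Base a]]]]]

5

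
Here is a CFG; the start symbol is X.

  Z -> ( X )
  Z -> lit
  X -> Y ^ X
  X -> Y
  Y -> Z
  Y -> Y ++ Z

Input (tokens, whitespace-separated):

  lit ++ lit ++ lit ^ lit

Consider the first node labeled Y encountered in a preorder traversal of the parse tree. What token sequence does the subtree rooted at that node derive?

lit ++ lit ++ lit

[X [Y [Y [Y [Z lit]] ++ [Z lit]] ++ [Z lit]] ^ [X [Y [Z lit]]]]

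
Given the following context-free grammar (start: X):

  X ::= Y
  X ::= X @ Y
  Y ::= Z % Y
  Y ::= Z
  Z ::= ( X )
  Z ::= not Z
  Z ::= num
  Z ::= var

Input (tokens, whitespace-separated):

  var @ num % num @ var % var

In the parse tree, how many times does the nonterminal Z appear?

5

[X [X [X [Y [Z var]]] @ [Y [Z num] % [Y [Z num]]]] @ [Y [Z var] % [Y [Z var]]]]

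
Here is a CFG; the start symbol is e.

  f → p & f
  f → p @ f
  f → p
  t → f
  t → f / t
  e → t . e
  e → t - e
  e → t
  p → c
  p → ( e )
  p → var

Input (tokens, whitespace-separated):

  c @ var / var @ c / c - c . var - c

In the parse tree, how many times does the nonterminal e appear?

4

[e [t [f [p c] @ [f [p var]]] / [t [f [p var] @ [f [p c]]] / [t [f [p c]]]]] - [e [t [f [p c]]] . [e [t [f [p var]]] - [e [t [f [p c]]]]]]]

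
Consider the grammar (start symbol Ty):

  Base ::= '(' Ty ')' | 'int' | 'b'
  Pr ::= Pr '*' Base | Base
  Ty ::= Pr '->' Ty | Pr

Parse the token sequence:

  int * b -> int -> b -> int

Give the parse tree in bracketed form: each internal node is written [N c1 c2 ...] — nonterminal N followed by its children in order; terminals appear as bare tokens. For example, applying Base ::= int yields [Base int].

[Ty [Pr [Pr [Base int]] * [Base b]] -> [Ty [Pr [Base int]] -> [Ty [Pr [Base b]] -> [Ty [Pr [Base int]]]]]]

Ty
Pr -> Ty
Pr * Base -> Ty
Base * Base -> Ty
int * Base -> Ty
int * b -> Ty
int * b -> Pr -> Ty
int * b -> Base -> Ty
int * b -> int -> Ty
int * b -> int -> Pr -> Ty
int * b -> int -> Base -> Ty
int * b -> int -> b -> Ty
int * b -> int -> b -> Pr
int * b -> int -> b -> Base
int * b -> int -> b -> int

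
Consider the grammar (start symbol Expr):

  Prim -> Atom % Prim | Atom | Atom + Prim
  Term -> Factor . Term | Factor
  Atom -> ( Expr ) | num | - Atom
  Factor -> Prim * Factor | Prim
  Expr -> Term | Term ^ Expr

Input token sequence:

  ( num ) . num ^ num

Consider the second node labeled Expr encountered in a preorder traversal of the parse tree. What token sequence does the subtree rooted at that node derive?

[Expr [Term [Factor [Prim [Atom ( [Expr [Term [Factor [Prim [Atom num]]]]] )]]] . [Term [Factor [Prim [Atom num]]]]] ^ [Expr [Term [Factor [Prim [Atom num]]]]]]

num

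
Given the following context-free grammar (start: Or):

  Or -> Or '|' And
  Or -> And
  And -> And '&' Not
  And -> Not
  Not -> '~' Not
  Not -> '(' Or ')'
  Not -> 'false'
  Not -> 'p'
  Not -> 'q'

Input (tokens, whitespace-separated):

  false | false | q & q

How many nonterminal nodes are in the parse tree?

11

[Or [Or [Or [And [Not false]]] | [And [Not false]]] | [And [And [Not q]] & [Not q]]]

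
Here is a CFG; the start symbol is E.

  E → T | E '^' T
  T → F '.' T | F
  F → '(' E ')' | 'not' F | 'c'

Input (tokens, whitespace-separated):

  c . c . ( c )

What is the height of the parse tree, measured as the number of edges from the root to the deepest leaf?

[E [T [F c] . [T [F c] . [T [F ( [E [T [F c]]] )]]]]]

8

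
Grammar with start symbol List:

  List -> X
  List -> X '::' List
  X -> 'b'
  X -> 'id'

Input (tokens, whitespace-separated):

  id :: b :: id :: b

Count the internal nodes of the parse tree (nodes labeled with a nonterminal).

[List [X id] :: [List [X b] :: [List [X id] :: [List [X b]]]]]

8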